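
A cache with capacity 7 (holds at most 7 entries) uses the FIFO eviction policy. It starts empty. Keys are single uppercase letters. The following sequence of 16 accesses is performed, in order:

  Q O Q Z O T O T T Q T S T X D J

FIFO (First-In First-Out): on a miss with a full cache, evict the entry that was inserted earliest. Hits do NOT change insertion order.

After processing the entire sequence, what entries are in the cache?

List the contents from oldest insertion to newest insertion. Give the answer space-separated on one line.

FIFO simulation (capacity=7):
  1. access Q: MISS. Cache (old->new): [Q]
  2. access O: MISS. Cache (old->new): [Q O]
  3. access Q: HIT. Cache (old->new): [Q O]
  4. access Z: MISS. Cache (old->new): [Q O Z]
  5. access O: HIT. Cache (old->new): [Q O Z]
  6. access T: MISS. Cache (old->new): [Q O Z T]
  7. access O: HIT. Cache (old->new): [Q O Z T]
  8. access T: HIT. Cache (old->new): [Q O Z T]
  9. access T: HIT. Cache (old->new): [Q O Z T]
  10. access Q: HIT. Cache (old->new): [Q O Z T]
  11. access T: HIT. Cache (old->new): [Q O Z T]
  12. access S: MISS. Cache (old->new): [Q O Z T S]
  13. access T: HIT. Cache (old->new): [Q O Z T S]
  14. access X: MISS. Cache (old->new): [Q O Z T S X]
  15. access D: MISS. Cache (old->new): [Q O Z T S X D]
  16. access J: MISS, evict Q. Cache (old->new): [O Z T S X D J]
Total: 8 hits, 8 misses, 1 evictions

Answer: O Z T S X D J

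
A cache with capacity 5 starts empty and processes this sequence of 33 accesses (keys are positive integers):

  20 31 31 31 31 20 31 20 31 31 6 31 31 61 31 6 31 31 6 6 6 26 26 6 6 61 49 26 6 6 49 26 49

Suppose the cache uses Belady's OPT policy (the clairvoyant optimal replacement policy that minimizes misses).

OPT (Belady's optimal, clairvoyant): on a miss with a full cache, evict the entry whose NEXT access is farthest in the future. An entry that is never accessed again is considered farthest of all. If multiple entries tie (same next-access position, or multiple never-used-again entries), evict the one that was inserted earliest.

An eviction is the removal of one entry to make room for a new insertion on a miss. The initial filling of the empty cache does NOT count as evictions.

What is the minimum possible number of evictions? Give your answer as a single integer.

OPT (Belady) simulation (capacity=5):
  1. access 20: MISS. Cache: [20]
  2. access 31: MISS. Cache: [20 31]
  3. access 31: HIT. Next use of 31: step 4. Cache: [20 31]
  4. access 31: HIT. Next use of 31: step 5. Cache: [20 31]
  5. access 31: HIT. Next use of 31: step 7. Cache: [20 31]
  6. access 20: HIT. Next use of 20: step 8. Cache: [20 31]
  7. access 31: HIT. Next use of 31: step 9. Cache: [20 31]
  8. access 20: HIT. Next use of 20: never. Cache: [20 31]
  9. access 31: HIT. Next use of 31: step 10. Cache: [20 31]
  10. access 31: HIT. Next use of 31: step 12. Cache: [20 31]
  11. access 6: MISS. Cache: [20 31 6]
  12. access 31: HIT. Next use of 31: step 13. Cache: [20 31 6]
  13. access 31: HIT. Next use of 31: step 15. Cache: [20 31 6]
  14. access 61: MISS. Cache: [20 31 6 61]
  15. access 31: HIT. Next use of 31: step 17. Cache: [20 31 6 61]
  16. access 6: HIT. Next use of 6: step 19. Cache: [20 31 6 61]
  17. access 31: HIT. Next use of 31: step 18. Cache: [20 31 6 61]
  18. access 31: HIT. Next use of 31: never. Cache: [20 31 6 61]
  19. access 6: HIT. Next use of 6: step 20. Cache: [20 31 6 61]
  20. access 6: HIT. Next use of 6: step 21. Cache: [20 31 6 61]
  21. access 6: HIT. Next use of 6: step 24. Cache: [20 31 6 61]
  22. access 26: MISS. Cache: [20 31 6 61 26]
  23. access 26: HIT. Next use of 26: step 28. Cache: [20 31 6 61 26]
  24. access 6: HIT. Next use of 6: step 25. Cache: [20 31 6 61 26]
  25. access 6: HIT. Next use of 6: step 29. Cache: [20 31 6 61 26]
  26. access 61: HIT. Next use of 61: never. Cache: [20 31 6 61 26]
  27. access 49: MISS, evict 20 (next use: never). Cache: [31 6 61 26 49]
  28. access 26: HIT. Next use of 26: step 32. Cache: [31 6 61 26 49]
  29. access 6: HIT. Next use of 6: step 30. Cache: [31 6 61 26 49]
  30. access 6: HIT. Next use of 6: never. Cache: [31 6 61 26 49]
  31. access 49: HIT. Next use of 49: step 33. Cache: [31 6 61 26 49]
  32. access 26: HIT. Next use of 26: never. Cache: [31 6 61 26 49]
  33. access 49: HIT. Next use of 49: never. Cache: [31 6 61 26 49]
Total: 27 hits, 6 misses, 1 evictions

Answer: 1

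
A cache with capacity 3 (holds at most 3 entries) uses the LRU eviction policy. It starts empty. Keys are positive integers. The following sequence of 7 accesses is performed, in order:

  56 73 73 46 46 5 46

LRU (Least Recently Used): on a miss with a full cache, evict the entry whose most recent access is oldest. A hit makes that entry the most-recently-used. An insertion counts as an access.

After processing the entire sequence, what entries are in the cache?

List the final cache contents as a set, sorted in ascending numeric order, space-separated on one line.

Answer: 5 46 73

Derivation:
LRU simulation (capacity=3):
  1. access 56: MISS. Cache (LRU->MRU): [56]
  2. access 73: MISS. Cache (LRU->MRU): [56 73]
  3. access 73: HIT. Cache (LRU->MRU): [56 73]
  4. access 46: MISS. Cache (LRU->MRU): [56 73 46]
  5. access 46: HIT. Cache (LRU->MRU): [56 73 46]
  6. access 5: MISS, evict 56. Cache (LRU->MRU): [73 46 5]
  7. access 46: HIT. Cache (LRU->MRU): [73 5 46]
Total: 3 hits, 4 misses, 1 evictions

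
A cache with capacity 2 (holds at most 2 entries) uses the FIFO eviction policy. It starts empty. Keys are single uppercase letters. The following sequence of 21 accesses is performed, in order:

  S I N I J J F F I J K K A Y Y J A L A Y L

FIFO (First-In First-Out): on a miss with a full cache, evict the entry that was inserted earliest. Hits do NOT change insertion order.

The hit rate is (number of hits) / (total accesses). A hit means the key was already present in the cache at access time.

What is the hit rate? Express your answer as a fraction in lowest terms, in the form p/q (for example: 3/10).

Answer: 1/3

Derivation:
FIFO simulation (capacity=2):
  1. access S: MISS. Cache (old->new): [S]
  2. access I: MISS. Cache (old->new): [S I]
  3. access N: MISS, evict S. Cache (old->new): [I N]
  4. access I: HIT. Cache (old->new): [I N]
  5. access J: MISS, evict I. Cache (old->new): [N J]
  6. access J: HIT. Cache (old->new): [N J]
  7. access F: MISS, evict N. Cache (old->new): [J F]
  8. access F: HIT. Cache (old->new): [J F]
  9. access I: MISS, evict J. Cache (old->new): [F I]
  10. access J: MISS, evict F. Cache (old->new): [I J]
  11. access K: MISS, evict I. Cache (old->new): [J K]
  12. access K: HIT. Cache (old->new): [J K]
  13. access A: MISS, evict J. Cache (old->new): [K A]
  14. access Y: MISS, evict K. Cache (old->new): [A Y]
  15. access Y: HIT. Cache (old->new): [A Y]
  16. access J: MISS, evict A. Cache (old->new): [Y J]
  17. access A: MISS, evict Y. Cache (old->new): [J A]
  18. access L: MISS, evict J. Cache (old->new): [A L]
  19. access A: HIT. Cache (old->new): [A L]
  20. access Y: MISS, evict A. Cache (old->new): [L Y]
  21. access L: HIT. Cache (old->new): [L Y]
Total: 7 hits, 14 misses, 12 evictions

Hit rate = 7/21 = 1/3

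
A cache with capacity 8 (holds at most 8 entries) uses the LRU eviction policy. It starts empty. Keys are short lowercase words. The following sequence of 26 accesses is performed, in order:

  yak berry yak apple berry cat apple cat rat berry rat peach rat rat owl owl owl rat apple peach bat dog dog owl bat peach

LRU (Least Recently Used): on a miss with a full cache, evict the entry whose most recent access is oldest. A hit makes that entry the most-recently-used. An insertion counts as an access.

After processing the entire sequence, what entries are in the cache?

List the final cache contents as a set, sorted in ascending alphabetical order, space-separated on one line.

LRU simulation (capacity=8):
  1. access yak: MISS. Cache (LRU->MRU): [yak]
  2. access berry: MISS. Cache (LRU->MRU): [yak berry]
  3. access yak: HIT. Cache (LRU->MRU): [berry yak]
  4. access apple: MISS. Cache (LRU->MRU): [berry yak apple]
  5. access berry: HIT. Cache (LRU->MRU): [yak apple berry]
  6. access cat: MISS. Cache (LRU->MRU): [yak apple berry cat]
  7. access apple: HIT. Cache (LRU->MRU): [yak berry cat apple]
  8. access cat: HIT. Cache (LRU->MRU): [yak berry apple cat]
  9. access rat: MISS. Cache (LRU->MRU): [yak berry apple cat rat]
  10. access berry: HIT. Cache (LRU->MRU): [yak apple cat rat berry]
  11. access rat: HIT. Cache (LRU->MRU): [yak apple cat berry rat]
  12. access peach: MISS. Cache (LRU->MRU): [yak apple cat berry rat peach]
  13. access rat: HIT. Cache (LRU->MRU): [yak apple cat berry peach rat]
  14. access rat: HIT. Cache (LRU->MRU): [yak apple cat berry peach rat]
  15. access owl: MISS. Cache (LRU->MRU): [yak apple cat berry peach rat owl]
  16. access owl: HIT. Cache (LRU->MRU): [yak apple cat berry peach rat owl]
  17. access owl: HIT. Cache (LRU->MRU): [yak apple cat berry peach rat owl]
  18. access rat: HIT. Cache (LRU->MRU): [yak apple cat berry peach owl rat]
  19. access apple: HIT. Cache (LRU->MRU): [yak cat berry peach owl rat apple]
  20. access peach: HIT. Cache (LRU->MRU): [yak cat berry owl rat apple peach]
  21. access bat: MISS. Cache (LRU->MRU): [yak cat berry owl rat apple peach bat]
  22. access dog: MISS, evict yak. Cache (LRU->MRU): [cat berry owl rat apple peach bat dog]
  23. access dog: HIT. Cache (LRU->MRU): [cat berry owl rat apple peach bat dog]
  24. access owl: HIT. Cache (LRU->MRU): [cat berry rat apple peach bat dog owl]
  25. access bat: HIT. Cache (LRU->MRU): [cat berry rat apple peach dog owl bat]
  26. access peach: HIT. Cache (LRU->MRU): [cat berry rat apple dog owl bat peach]
Total: 17 hits, 9 misses, 1 evictions

Answer: apple bat berry cat dog owl peach rat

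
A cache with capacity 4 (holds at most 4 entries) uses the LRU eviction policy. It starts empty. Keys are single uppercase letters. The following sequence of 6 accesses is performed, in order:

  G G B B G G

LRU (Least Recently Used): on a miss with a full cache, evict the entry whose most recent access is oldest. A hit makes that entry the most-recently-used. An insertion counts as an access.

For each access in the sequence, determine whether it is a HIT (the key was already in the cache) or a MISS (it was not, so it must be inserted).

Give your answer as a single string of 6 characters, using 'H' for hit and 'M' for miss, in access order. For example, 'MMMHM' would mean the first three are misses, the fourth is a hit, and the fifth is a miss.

LRU simulation (capacity=4):
  1. access G: MISS. Cache (LRU->MRU): [G]
  2. access G: HIT. Cache (LRU->MRU): [G]
  3. access B: MISS. Cache (LRU->MRU): [G B]
  4. access B: HIT. Cache (LRU->MRU): [G B]
  5. access G: HIT. Cache (LRU->MRU): [B G]
  6. access G: HIT. Cache (LRU->MRU): [B G]
Total: 4 hits, 2 misses, 0 evictions

Answer: MHMHHH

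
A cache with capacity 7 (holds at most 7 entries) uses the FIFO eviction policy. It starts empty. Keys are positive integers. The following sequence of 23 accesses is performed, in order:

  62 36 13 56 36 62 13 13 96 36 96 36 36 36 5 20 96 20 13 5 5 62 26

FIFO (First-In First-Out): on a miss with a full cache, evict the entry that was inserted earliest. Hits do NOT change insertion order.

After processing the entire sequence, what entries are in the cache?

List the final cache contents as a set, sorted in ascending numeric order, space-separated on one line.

Answer: 5 13 20 26 36 56 96

Derivation:
FIFO simulation (capacity=7):
  1. access 62: MISS. Cache (old->new): [62]
  2. access 36: MISS. Cache (old->new): [62 36]
  3. access 13: MISS. Cache (old->new): [62 36 13]
  4. access 56: MISS. Cache (old->new): [62 36 13 56]
  5. access 36: HIT. Cache (old->new): [62 36 13 56]
  6. access 62: HIT. Cache (old->new): [62 36 13 56]
  7. access 13: HIT. Cache (old->new): [62 36 13 56]
  8. access 13: HIT. Cache (old->new): [62 36 13 56]
  9. access 96: MISS. Cache (old->new): [62 36 13 56 96]
  10. access 36: HIT. Cache (old->new): [62 36 13 56 96]
  11. access 96: HIT. Cache (old->new): [62 36 13 56 96]
  12. access 36: HIT. Cache (old->new): [62 36 13 56 96]
  13. access 36: HIT. Cache (old->new): [62 36 13 56 96]
  14. access 36: HIT. Cache (old->new): [62 36 13 56 96]
  15. access 5: MISS. Cache (old->new): [62 36 13 56 96 5]
  16. access 20: MISS. Cache (old->new): [62 36 13 56 96 5 20]
  17. access 96: HIT. Cache (old->new): [62 36 13 56 96 5 20]
  18. access 20: HIT. Cache (old->new): [62 36 13 56 96 5 20]
  19. access 13: HIT. Cache (old->new): [62 36 13 56 96 5 20]
  20. access 5: HIT. Cache (old->new): [62 36 13 56 96 5 20]
  21. access 5: HIT. Cache (old->new): [62 36 13 56 96 5 20]
  22. access 62: HIT. Cache (old->new): [62 36 13 56 96 5 20]
  23. access 26: MISS, evict 62. Cache (old->new): [36 13 56 96 5 20 26]
Total: 15 hits, 8 misses, 1 evictions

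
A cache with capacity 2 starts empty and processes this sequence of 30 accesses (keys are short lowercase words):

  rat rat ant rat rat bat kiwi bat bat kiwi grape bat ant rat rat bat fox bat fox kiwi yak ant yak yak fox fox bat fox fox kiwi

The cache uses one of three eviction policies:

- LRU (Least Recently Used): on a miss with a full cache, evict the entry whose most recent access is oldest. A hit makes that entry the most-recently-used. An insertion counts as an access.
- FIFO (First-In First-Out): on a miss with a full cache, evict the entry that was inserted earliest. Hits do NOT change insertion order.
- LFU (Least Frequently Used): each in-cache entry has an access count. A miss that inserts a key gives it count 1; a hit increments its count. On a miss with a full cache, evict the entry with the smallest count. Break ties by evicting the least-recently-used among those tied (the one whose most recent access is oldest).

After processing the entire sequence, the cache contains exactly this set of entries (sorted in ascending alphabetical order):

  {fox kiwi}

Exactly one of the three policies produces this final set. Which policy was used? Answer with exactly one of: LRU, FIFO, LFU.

Simulating under each policy and comparing final sets:
  LRU: final set = {fox kiwi} -> MATCHES target
  FIFO: final set = {bat kiwi} -> differs
  LFU: final set = {kiwi rat} -> differs
Only LRU produces the target set.

Answer: LRU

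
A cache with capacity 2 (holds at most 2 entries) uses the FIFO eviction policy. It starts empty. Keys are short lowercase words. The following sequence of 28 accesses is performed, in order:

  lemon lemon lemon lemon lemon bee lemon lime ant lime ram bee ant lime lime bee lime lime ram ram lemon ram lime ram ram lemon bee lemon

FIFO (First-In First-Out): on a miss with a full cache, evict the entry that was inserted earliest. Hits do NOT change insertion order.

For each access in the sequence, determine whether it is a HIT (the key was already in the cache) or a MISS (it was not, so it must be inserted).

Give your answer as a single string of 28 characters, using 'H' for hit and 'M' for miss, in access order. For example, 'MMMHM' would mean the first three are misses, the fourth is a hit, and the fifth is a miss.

Answer: MHHHHMHMMHMMMMHMHHMHMHMMHMMH

Derivation:
FIFO simulation (capacity=2):
  1. access lemon: MISS. Cache (old->new): [lemon]
  2. access lemon: HIT. Cache (old->new): [lemon]
  3. access lemon: HIT. Cache (old->new): [lemon]
  4. access lemon: HIT. Cache (old->new): [lemon]
  5. access lemon: HIT. Cache (old->new): [lemon]
  6. access bee: MISS. Cache (old->new): [lemon bee]
  7. access lemon: HIT. Cache (old->new): [lemon bee]
  8. access lime: MISS, evict lemon. Cache (old->new): [bee lime]
  9. access ant: MISS, evict bee. Cache (old->new): [lime ant]
  10. access lime: HIT. Cache (old->new): [lime ant]
  11. access ram: MISS, evict lime. Cache (old->new): [ant ram]
  12. access bee: MISS, evict ant. Cache (old->new): [ram bee]
  13. access ant: MISS, evict ram. Cache (old->new): [bee ant]
  14. access lime: MISS, evict bee. Cache (old->new): [ant lime]
  15. access lime: HIT. Cache (old->new): [ant lime]
  16. access bee: MISS, evict ant. Cache (old->new): [lime bee]
  17. access lime: HIT. Cache (old->new): [lime bee]
  18. access lime: HIT. Cache (old->new): [lime bee]
  19. access ram: MISS, evict lime. Cache (old->new): [bee ram]
  20. access ram: HIT. Cache (old->new): [bee ram]
  21. access lemon: MISS, evict bee. Cache (old->new): [ram lemon]
  22. access ram: HIT. Cache (old->new): [ram lemon]
  23. access lime: MISS, evict ram. Cache (old->new): [lemon lime]
  24. access ram: MISS, evict lemon. Cache (old->new): [lime ram]
  25. access ram: HIT. Cache (old->new): [lime ram]
  26. access lemon: MISS, evict lime. Cache (old->new): [ram lemon]
  27. access bee: MISS, evict ram. Cache (old->new): [lemon bee]
  28. access lemon: HIT. Cache (old->new): [lemon bee]
Total: 13 hits, 15 misses, 13 evictions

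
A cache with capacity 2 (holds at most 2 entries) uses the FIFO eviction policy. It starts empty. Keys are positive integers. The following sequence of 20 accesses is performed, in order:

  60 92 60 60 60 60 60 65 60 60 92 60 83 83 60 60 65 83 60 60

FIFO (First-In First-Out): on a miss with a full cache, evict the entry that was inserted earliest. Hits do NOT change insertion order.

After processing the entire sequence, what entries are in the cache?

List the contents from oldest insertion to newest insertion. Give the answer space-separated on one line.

FIFO simulation (capacity=2):
  1. access 60: MISS. Cache (old->new): [60]
  2. access 92: MISS. Cache (old->new): [60 92]
  3. access 60: HIT. Cache (old->new): [60 92]
  4. access 60: HIT. Cache (old->new): [60 92]
  5. access 60: HIT. Cache (old->new): [60 92]
  6. access 60: HIT. Cache (old->new): [60 92]
  7. access 60: HIT. Cache (old->new): [60 92]
  8. access 65: MISS, evict 60. Cache (old->new): [92 65]
  9. access 60: MISS, evict 92. Cache (old->new): [65 60]
  10. access 60: HIT. Cache (old->new): [65 60]
  11. access 92: MISS, evict 65. Cache (old->new): [60 92]
  12. access 60: HIT. Cache (old->new): [60 92]
  13. access 83: MISS, evict 60. Cache (old->new): [92 83]
  14. access 83: HIT. Cache (old->new): [92 83]
  15. access 60: MISS, evict 92. Cache (old->new): [83 60]
  16. access 60: HIT. Cache (old->new): [83 60]
  17. access 65: MISS, evict 83. Cache (old->new): [60 65]
  18. access 83: MISS, evict 60. Cache (old->new): [65 83]
  19. access 60: MISS, evict 65. Cache (old->new): [83 60]
  20. access 60: HIT. Cache (old->new): [83 60]
Total: 10 hits, 10 misses, 8 evictions

Answer: 83 60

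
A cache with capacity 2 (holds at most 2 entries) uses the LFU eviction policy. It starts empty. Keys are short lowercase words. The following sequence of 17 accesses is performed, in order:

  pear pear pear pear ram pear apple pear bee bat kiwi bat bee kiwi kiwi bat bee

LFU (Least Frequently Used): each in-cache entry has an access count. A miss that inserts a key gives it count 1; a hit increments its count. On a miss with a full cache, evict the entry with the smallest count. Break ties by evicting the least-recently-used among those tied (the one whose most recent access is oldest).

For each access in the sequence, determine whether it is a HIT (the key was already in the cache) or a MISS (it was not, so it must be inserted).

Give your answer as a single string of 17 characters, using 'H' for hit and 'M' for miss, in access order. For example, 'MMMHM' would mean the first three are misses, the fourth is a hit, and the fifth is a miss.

LFU simulation (capacity=2):
  1. access pear: MISS. Cache: [pear(c=1)]
  2. access pear: HIT, count now 2. Cache: [pear(c=2)]
  3. access pear: HIT, count now 3. Cache: [pear(c=3)]
  4. access pear: HIT, count now 4. Cache: [pear(c=4)]
  5. access ram: MISS. Cache: [ram(c=1) pear(c=4)]
  6. access pear: HIT, count now 5. Cache: [ram(c=1) pear(c=5)]
  7. access apple: MISS, evict ram(c=1). Cache: [apple(c=1) pear(c=5)]
  8. access pear: HIT, count now 6. Cache: [apple(c=1) pear(c=6)]
  9. access bee: MISS, evict apple(c=1). Cache: [bee(c=1) pear(c=6)]
  10. access bat: MISS, evict bee(c=1). Cache: [bat(c=1) pear(c=6)]
  11. access kiwi: MISS, evict bat(c=1). Cache: [kiwi(c=1) pear(c=6)]
  12. access bat: MISS, evict kiwi(c=1). Cache: [bat(c=1) pear(c=6)]
  13. access bee: MISS, evict bat(c=1). Cache: [bee(c=1) pear(c=6)]
  14. access kiwi: MISS, evict bee(c=1). Cache: [kiwi(c=1) pear(c=6)]
  15. access kiwi: HIT, count now 2. Cache: [kiwi(c=2) pear(c=6)]
  16. access bat: MISS, evict kiwi(c=2). Cache: [bat(c=1) pear(c=6)]
  17. access bee: MISS, evict bat(c=1). Cache: [bee(c=1) pear(c=6)]
Total: 6 hits, 11 misses, 9 evictions

Answer: MHHHMHMHMMMMMMHMM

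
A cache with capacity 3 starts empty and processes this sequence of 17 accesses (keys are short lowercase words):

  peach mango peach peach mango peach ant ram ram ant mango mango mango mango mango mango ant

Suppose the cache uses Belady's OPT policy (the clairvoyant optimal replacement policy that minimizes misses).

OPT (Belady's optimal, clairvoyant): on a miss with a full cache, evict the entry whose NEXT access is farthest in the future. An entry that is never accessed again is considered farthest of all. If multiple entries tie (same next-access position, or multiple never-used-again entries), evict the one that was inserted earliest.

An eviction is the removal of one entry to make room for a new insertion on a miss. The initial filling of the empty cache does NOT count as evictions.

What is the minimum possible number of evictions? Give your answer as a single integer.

Answer: 1

Derivation:
OPT (Belady) simulation (capacity=3):
  1. access peach: MISS. Cache: [peach]
  2. access mango: MISS. Cache: [peach mango]
  3. access peach: HIT. Next use of peach: step 4. Cache: [peach mango]
  4. access peach: HIT. Next use of peach: step 6. Cache: [peach mango]
  5. access mango: HIT. Next use of mango: step 11. Cache: [peach mango]
  6. access peach: HIT. Next use of peach: never. Cache: [peach mango]
  7. access ant: MISS. Cache: [peach mango ant]
  8. access ram: MISS, evict peach (next use: never). Cache: [mango ant ram]
  9. access ram: HIT. Next use of ram: never. Cache: [mango ant ram]
  10. access ant: HIT. Next use of ant: step 17. Cache: [mango ant ram]
  11. access mango: HIT. Next use of mango: step 12. Cache: [mango ant ram]
  12. access mango: HIT. Next use of mango: step 13. Cache: [mango ant ram]
  13. access mango: HIT. Next use of mango: step 14. Cache: [mango ant ram]
  14. access mango: HIT. Next use of mango: step 15. Cache: [mango ant ram]
  15. access mango: HIT. Next use of mango: step 16. Cache: [mango ant ram]
  16. access mango: HIT. Next use of mango: never. Cache: [mango ant ram]
  17. access ant: HIT. Next use of ant: never. Cache: [mango ant ram]
Total: 13 hits, 4 misses, 1 evictions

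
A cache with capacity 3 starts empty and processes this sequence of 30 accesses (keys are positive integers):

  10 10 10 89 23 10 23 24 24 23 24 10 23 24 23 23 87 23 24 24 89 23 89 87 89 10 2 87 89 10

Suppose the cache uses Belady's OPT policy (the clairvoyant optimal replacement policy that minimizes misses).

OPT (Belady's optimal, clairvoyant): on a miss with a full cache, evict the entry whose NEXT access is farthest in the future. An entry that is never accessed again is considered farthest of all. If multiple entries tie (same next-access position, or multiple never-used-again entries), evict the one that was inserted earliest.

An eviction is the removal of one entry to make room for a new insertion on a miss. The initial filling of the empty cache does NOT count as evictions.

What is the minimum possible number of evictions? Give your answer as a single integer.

OPT (Belady) simulation (capacity=3):
  1. access 10: MISS. Cache: [10]
  2. access 10: HIT. Next use of 10: step 3. Cache: [10]
  3. access 10: HIT. Next use of 10: step 6. Cache: [10]
  4. access 89: MISS. Cache: [10 89]
  5. access 23: MISS. Cache: [10 89 23]
  6. access 10: HIT. Next use of 10: step 12. Cache: [10 89 23]
  7. access 23: HIT. Next use of 23: step 10. Cache: [10 89 23]
  8. access 24: MISS, evict 89 (next use: step 21). Cache: [10 23 24]
  9. access 24: HIT. Next use of 24: step 11. Cache: [10 23 24]
  10. access 23: HIT. Next use of 23: step 13. Cache: [10 23 24]
  11. access 24: HIT. Next use of 24: step 14. Cache: [10 23 24]
  12. access 10: HIT. Next use of 10: step 26. Cache: [10 23 24]
  13. access 23: HIT. Next use of 23: step 15. Cache: [10 23 24]
  14. access 24: HIT. Next use of 24: step 19. Cache: [10 23 24]
  15. access 23: HIT. Next use of 23: step 16. Cache: [10 23 24]
  16. access 23: HIT. Next use of 23: step 18. Cache: [10 23 24]
  17. access 87: MISS, evict 10 (next use: step 26). Cache: [23 24 87]
  18. access 23: HIT. Next use of 23: step 22. Cache: [23 24 87]
  19. access 24: HIT. Next use of 24: step 20. Cache: [23 24 87]
  20. access 24: HIT. Next use of 24: never. Cache: [23 24 87]
  21. access 89: MISS, evict 24 (next use: never). Cache: [23 87 89]
  22. access 23: HIT. Next use of 23: never. Cache: [23 87 89]
  23. access 89: HIT. Next use of 89: step 25. Cache: [23 87 89]
  24. access 87: HIT. Next use of 87: step 28. Cache: [23 87 89]
  25. access 89: HIT. Next use of 89: step 29. Cache: [23 87 89]
  26. access 10: MISS, evict 23 (next use: never). Cache: [87 89 10]
  27. access 2: MISS, evict 10 (next use: step 30). Cache: [87 89 2]
  28. access 87: HIT. Next use of 87: never. Cache: [87 89 2]
  29. access 89: HIT. Next use of 89: never. Cache: [87 89 2]
  30. access 10: MISS, evict 87 (next use: never). Cache: [89 2 10]
Total: 21 hits, 9 misses, 6 evictions

Answer: 6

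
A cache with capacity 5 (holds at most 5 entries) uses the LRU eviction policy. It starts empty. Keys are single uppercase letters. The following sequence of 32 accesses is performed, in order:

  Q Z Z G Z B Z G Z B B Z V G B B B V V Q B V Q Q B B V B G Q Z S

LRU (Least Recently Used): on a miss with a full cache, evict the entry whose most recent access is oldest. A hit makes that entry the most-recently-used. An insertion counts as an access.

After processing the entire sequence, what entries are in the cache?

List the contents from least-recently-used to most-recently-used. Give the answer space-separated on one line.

LRU simulation (capacity=5):
  1. access Q: MISS. Cache (LRU->MRU): [Q]
  2. access Z: MISS. Cache (LRU->MRU): [Q Z]
  3. access Z: HIT. Cache (LRU->MRU): [Q Z]
  4. access G: MISS. Cache (LRU->MRU): [Q Z G]
  5. access Z: HIT. Cache (LRU->MRU): [Q G Z]
  6. access B: MISS. Cache (LRU->MRU): [Q G Z B]
  7. access Z: HIT. Cache (LRU->MRU): [Q G B Z]
  8. access G: HIT. Cache (LRU->MRU): [Q B Z G]
  9. access Z: HIT. Cache (LRU->MRU): [Q B G Z]
  10. access B: HIT. Cache (LRU->MRU): [Q G Z B]
  11. access B: HIT. Cache (LRU->MRU): [Q G Z B]
  12. access Z: HIT. Cache (LRU->MRU): [Q G B Z]
  13. access V: MISS. Cache (LRU->MRU): [Q G B Z V]
  14. access G: HIT. Cache (LRU->MRU): [Q B Z V G]
  15. access B: HIT. Cache (LRU->MRU): [Q Z V G B]
  16. access B: HIT. Cache (LRU->MRU): [Q Z V G B]
  17. access B: HIT. Cache (LRU->MRU): [Q Z V G B]
  18. access V: HIT. Cache (LRU->MRU): [Q Z G B V]
  19. access V: HIT. Cache (LRU->MRU): [Q Z G B V]
  20. access Q: HIT. Cache (LRU->MRU): [Z G B V Q]
  21. access B: HIT. Cache (LRU->MRU): [Z G V Q B]
  22. access V: HIT. Cache (LRU->MRU): [Z G Q B V]
  23. access Q: HIT. Cache (LRU->MRU): [Z G B V Q]
  24. access Q: HIT. Cache (LRU->MRU): [Z G B V Q]
  25. access B: HIT. Cache (LRU->MRU): [Z G V Q B]
  26. access B: HIT. Cache (LRU->MRU): [Z G V Q B]
  27. access V: HIT. Cache (LRU->MRU): [Z G Q B V]
  28. access B: HIT. Cache (LRU->MRU): [Z G Q V B]
  29. access G: HIT. Cache (LRU->MRU): [Z Q V B G]
  30. access Q: HIT. Cache (LRU->MRU): [Z V B G Q]
  31. access Z: HIT. Cache (LRU->MRU): [V B G Q Z]
  32. access S: MISS, evict V. Cache (LRU->MRU): [B G Q Z S]
Total: 26 hits, 6 misses, 1 evictions

Answer: B G Q Z S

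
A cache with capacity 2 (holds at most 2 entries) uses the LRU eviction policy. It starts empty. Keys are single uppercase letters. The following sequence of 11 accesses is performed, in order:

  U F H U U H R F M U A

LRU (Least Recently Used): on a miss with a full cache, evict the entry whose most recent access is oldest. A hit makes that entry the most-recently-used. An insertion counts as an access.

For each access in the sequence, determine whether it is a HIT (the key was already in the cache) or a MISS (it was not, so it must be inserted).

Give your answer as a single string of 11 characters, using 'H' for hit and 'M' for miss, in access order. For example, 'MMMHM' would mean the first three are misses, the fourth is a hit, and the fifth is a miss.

Answer: MMMMHHMMMMM

Derivation:
LRU simulation (capacity=2):
  1. access U: MISS. Cache (LRU->MRU): [U]
  2. access F: MISS. Cache (LRU->MRU): [U F]
  3. access H: MISS, evict U. Cache (LRU->MRU): [F H]
  4. access U: MISS, evict F. Cache (LRU->MRU): [H U]
  5. access U: HIT. Cache (LRU->MRU): [H U]
  6. access H: HIT. Cache (LRU->MRU): [U H]
  7. access R: MISS, evict U. Cache (LRU->MRU): [H R]
  8. access F: MISS, evict H. Cache (LRU->MRU): [R F]
  9. access M: MISS, evict R. Cache (LRU->MRU): [F M]
  10. access U: MISS, evict F. Cache (LRU->MRU): [M U]
  11. access A: MISS, evict M. Cache (LRU->MRU): [U A]
Total: 2 hits, 9 misses, 7 evictions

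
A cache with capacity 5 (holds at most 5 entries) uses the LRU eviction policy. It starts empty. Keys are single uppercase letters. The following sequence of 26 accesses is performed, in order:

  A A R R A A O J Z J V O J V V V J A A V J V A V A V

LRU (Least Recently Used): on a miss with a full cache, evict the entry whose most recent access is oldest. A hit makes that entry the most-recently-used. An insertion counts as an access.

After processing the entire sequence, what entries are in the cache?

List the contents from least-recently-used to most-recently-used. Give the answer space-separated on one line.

Answer: Z O J A V

Derivation:
LRU simulation (capacity=5):
  1. access A: MISS. Cache (LRU->MRU): [A]
  2. access A: HIT. Cache (LRU->MRU): [A]
  3. access R: MISS. Cache (LRU->MRU): [A R]
  4. access R: HIT. Cache (LRU->MRU): [A R]
  5. access A: HIT. Cache (LRU->MRU): [R A]
  6. access A: HIT. Cache (LRU->MRU): [R A]
  7. access O: MISS. Cache (LRU->MRU): [R A O]
  8. access J: MISS. Cache (LRU->MRU): [R A O J]
  9. access Z: MISS. Cache (LRU->MRU): [R A O J Z]
  10. access J: HIT. Cache (LRU->MRU): [R A O Z J]
  11. access V: MISS, evict R. Cache (LRU->MRU): [A O Z J V]
  12. access O: HIT. Cache (LRU->MRU): [A Z J V O]
  13. access J: HIT. Cache (LRU->MRU): [A Z V O J]
  14. access V: HIT. Cache (LRU->MRU): [A Z O J V]
  15. access V: HIT. Cache (LRU->MRU): [A Z O J V]
  16. access V: HIT. Cache (LRU->MRU): [A Z O J V]
  17. access J: HIT. Cache (LRU->MRU): [A Z O V J]
  18. access A: HIT. Cache (LRU->MRU): [Z O V J A]
  19. access A: HIT. Cache (LRU->MRU): [Z O V J A]
  20. access V: HIT. Cache (LRU->MRU): [Z O J A V]
  21. access J: HIT. Cache (LRU->MRU): [Z O A V J]
  22. access V: HIT. Cache (LRU->MRU): [Z O A J V]
  23. access A: HIT. Cache (LRU->MRU): [Z O J V A]
  24. access V: HIT. Cache (LRU->MRU): [Z O J A V]
  25. access A: HIT. Cache (LRU->MRU): [Z O J V A]
  26. access V: HIT. Cache (LRU->MRU): [Z O J A V]
Total: 20 hits, 6 misses, 1 evictions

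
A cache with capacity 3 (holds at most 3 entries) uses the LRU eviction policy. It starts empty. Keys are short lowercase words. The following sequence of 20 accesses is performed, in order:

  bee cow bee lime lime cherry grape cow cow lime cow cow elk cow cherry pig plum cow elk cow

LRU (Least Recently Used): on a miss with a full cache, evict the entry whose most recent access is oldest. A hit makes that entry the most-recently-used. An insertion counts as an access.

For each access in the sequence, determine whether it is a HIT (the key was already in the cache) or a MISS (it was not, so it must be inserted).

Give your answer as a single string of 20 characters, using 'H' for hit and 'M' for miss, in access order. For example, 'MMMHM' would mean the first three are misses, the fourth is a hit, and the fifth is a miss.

Answer: MMHMHMMMHMHHMHMMMMMH

Derivation:
LRU simulation (capacity=3):
  1. access bee: MISS. Cache (LRU->MRU): [bee]
  2. access cow: MISS. Cache (LRU->MRU): [bee cow]
  3. access bee: HIT. Cache (LRU->MRU): [cow bee]
  4. access lime: MISS. Cache (LRU->MRU): [cow bee lime]
  5. access lime: HIT. Cache (LRU->MRU): [cow bee lime]
  6. access cherry: MISS, evict cow. Cache (LRU->MRU): [bee lime cherry]
  7. access grape: MISS, evict bee. Cache (LRU->MRU): [lime cherry grape]
  8. access cow: MISS, evict lime. Cache (LRU->MRU): [cherry grape cow]
  9. access cow: HIT. Cache (LRU->MRU): [cherry grape cow]
  10. access lime: MISS, evict cherry. Cache (LRU->MRU): [grape cow lime]
  11. access cow: HIT. Cache (LRU->MRU): [grape lime cow]
  12. access cow: HIT. Cache (LRU->MRU): [grape lime cow]
  13. access elk: MISS, evict grape. Cache (LRU->MRU): [lime cow elk]
  14. access cow: HIT. Cache (LRU->MRU): [lime elk cow]
  15. access cherry: MISS, evict lime. Cache (LRU->MRU): [elk cow cherry]
  16. access pig: MISS, evict elk. Cache (LRU->MRU): [cow cherry pig]
  17. access plum: MISS, evict cow. Cache (LRU->MRU): [cherry pig plum]
  18. access cow: MISS, evict cherry. Cache (LRU->MRU): [pig plum cow]
  19. access elk: MISS, evict pig. Cache (LRU->MRU): [plum cow elk]
  20. access cow: HIT. Cache (LRU->MRU): [plum elk cow]
Total: 7 hits, 13 misses, 10 evictions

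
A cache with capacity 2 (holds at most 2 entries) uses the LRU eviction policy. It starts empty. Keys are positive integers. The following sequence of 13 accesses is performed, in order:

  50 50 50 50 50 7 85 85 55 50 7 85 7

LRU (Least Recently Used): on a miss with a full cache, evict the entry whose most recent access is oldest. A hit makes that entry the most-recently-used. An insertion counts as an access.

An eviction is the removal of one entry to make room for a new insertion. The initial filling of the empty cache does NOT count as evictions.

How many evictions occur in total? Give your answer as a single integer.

LRU simulation (capacity=2):
  1. access 50: MISS. Cache (LRU->MRU): [50]
  2. access 50: HIT. Cache (LRU->MRU): [50]
  3. access 50: HIT. Cache (LRU->MRU): [50]
  4. access 50: HIT. Cache (LRU->MRU): [50]
  5. access 50: HIT. Cache (LRU->MRU): [50]
  6. access 7: MISS. Cache (LRU->MRU): [50 7]
  7. access 85: MISS, evict 50. Cache (LRU->MRU): [7 85]
  8. access 85: HIT. Cache (LRU->MRU): [7 85]
  9. access 55: MISS, evict 7. Cache (LRU->MRU): [85 55]
  10. access 50: MISS, evict 85. Cache (LRU->MRU): [55 50]
  11. access 7: MISS, evict 55. Cache (LRU->MRU): [50 7]
  12. access 85: MISS, evict 50. Cache (LRU->MRU): [7 85]
  13. access 7: HIT. Cache (LRU->MRU): [85 7]
Total: 6 hits, 7 misses, 5 evictions

Answer: 5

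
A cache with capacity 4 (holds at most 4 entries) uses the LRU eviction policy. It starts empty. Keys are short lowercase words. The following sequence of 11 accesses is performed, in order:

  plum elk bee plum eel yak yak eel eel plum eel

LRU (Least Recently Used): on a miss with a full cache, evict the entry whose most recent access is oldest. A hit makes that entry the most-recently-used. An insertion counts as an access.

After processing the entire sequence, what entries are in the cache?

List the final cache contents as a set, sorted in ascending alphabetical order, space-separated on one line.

Answer: bee eel plum yak

Derivation:
LRU simulation (capacity=4):
  1. access plum: MISS. Cache (LRU->MRU): [plum]
  2. access elk: MISS. Cache (LRU->MRU): [plum elk]
  3. access bee: MISS. Cache (LRU->MRU): [plum elk bee]
  4. access plum: HIT. Cache (LRU->MRU): [elk bee plum]
  5. access eel: MISS. Cache (LRU->MRU): [elk bee plum eel]
  6. access yak: MISS, evict elk. Cache (LRU->MRU): [bee plum eel yak]
  7. access yak: HIT. Cache (LRU->MRU): [bee plum eel yak]
  8. access eel: HIT. Cache (LRU->MRU): [bee plum yak eel]
  9. access eel: HIT. Cache (LRU->MRU): [bee plum yak eel]
  10. access plum: HIT. Cache (LRU->MRU): [bee yak eel plum]
  11. access eel: HIT. Cache (LRU->MRU): [bee yak plum eel]
Total: 6 hits, 5 misses, 1 evictions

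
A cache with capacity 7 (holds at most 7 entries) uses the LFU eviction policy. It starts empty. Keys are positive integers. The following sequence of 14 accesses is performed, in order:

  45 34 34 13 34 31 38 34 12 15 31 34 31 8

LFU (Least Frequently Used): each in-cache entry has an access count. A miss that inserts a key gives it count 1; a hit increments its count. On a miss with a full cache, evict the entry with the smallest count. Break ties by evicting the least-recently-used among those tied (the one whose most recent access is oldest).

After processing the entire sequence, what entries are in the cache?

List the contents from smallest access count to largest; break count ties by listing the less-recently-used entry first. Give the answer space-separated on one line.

Answer: 13 38 12 15 8 31 34

Derivation:
LFU simulation (capacity=7):
  1. access 45: MISS. Cache: [45(c=1)]
  2. access 34: MISS. Cache: [45(c=1) 34(c=1)]
  3. access 34: HIT, count now 2. Cache: [45(c=1) 34(c=2)]
  4. access 13: MISS. Cache: [45(c=1) 13(c=1) 34(c=2)]
  5. access 34: HIT, count now 3. Cache: [45(c=1) 13(c=1) 34(c=3)]
  6. access 31: MISS. Cache: [45(c=1) 13(c=1) 31(c=1) 34(c=3)]
  7. access 38: MISS. Cache: [45(c=1) 13(c=1) 31(c=1) 38(c=1) 34(c=3)]
  8. access 34: HIT, count now 4. Cache: [45(c=1) 13(c=1) 31(c=1) 38(c=1) 34(c=4)]
  9. access 12: MISS. Cache: [45(c=1) 13(c=1) 31(c=1) 38(c=1) 12(c=1) 34(c=4)]
  10. access 15: MISS. Cache: [45(c=1) 13(c=1) 31(c=1) 38(c=1) 12(c=1) 15(c=1) 34(c=4)]
  11. access 31: HIT, count now 2. Cache: [45(c=1) 13(c=1) 38(c=1) 12(c=1) 15(c=1) 31(c=2) 34(c=4)]
  12. access 34: HIT, count now 5. Cache: [45(c=1) 13(c=1) 38(c=1) 12(c=1) 15(c=1) 31(c=2) 34(c=5)]
  13. access 31: HIT, count now 3. Cache: [45(c=1) 13(c=1) 38(c=1) 12(c=1) 15(c=1) 31(c=3) 34(c=5)]
  14. access 8: MISS, evict 45(c=1). Cache: [13(c=1) 38(c=1) 12(c=1) 15(c=1) 8(c=1) 31(c=3) 34(c=5)]
Total: 6 hits, 8 misses, 1 evictions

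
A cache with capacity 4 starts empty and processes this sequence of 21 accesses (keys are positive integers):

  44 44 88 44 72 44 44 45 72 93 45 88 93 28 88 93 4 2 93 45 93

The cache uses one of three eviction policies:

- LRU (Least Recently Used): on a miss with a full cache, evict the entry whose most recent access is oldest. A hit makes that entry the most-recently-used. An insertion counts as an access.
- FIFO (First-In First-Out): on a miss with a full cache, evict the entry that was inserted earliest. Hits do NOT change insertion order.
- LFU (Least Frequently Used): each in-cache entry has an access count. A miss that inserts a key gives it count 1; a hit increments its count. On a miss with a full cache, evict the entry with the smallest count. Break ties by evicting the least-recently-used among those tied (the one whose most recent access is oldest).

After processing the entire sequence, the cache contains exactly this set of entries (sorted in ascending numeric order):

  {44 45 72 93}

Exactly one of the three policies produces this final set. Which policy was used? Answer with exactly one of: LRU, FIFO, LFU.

Simulating under each policy and comparing final sets:
  LRU: final set = {2 4 45 93} -> differs
  FIFO: final set = {2 4 45 93} -> differs
  LFU: final set = {44 45 72 93} -> MATCHES target
Only LFU produces the target set.

Answer: LFU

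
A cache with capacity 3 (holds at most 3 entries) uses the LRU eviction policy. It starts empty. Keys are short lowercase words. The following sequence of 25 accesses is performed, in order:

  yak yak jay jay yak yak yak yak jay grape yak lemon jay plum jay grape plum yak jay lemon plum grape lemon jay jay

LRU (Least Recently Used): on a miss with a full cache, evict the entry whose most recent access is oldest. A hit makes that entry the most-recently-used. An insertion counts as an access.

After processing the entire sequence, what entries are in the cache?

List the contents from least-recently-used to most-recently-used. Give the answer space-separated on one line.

LRU simulation (capacity=3):
  1. access yak: MISS. Cache (LRU->MRU): [yak]
  2. access yak: HIT. Cache (LRU->MRU): [yak]
  3. access jay: MISS. Cache (LRU->MRU): [yak jay]
  4. access jay: HIT. Cache (LRU->MRU): [yak jay]
  5. access yak: HIT. Cache (LRU->MRU): [jay yak]
  6. access yak: HIT. Cache (LRU->MRU): [jay yak]
  7. access yak: HIT. Cache (LRU->MRU): [jay yak]
  8. access yak: HIT. Cache (LRU->MRU): [jay yak]
  9. access jay: HIT. Cache (LRU->MRU): [yak jay]
  10. access grape: MISS. Cache (LRU->MRU): [yak jay grape]
  11. access yak: HIT. Cache (LRU->MRU): [jay grape yak]
  12. access lemon: MISS, evict jay. Cache (LRU->MRU): [grape yak lemon]
  13. access jay: MISS, evict grape. Cache (LRU->MRU): [yak lemon jay]
  14. access plum: MISS, evict yak. Cache (LRU->MRU): [lemon jay plum]
  15. access jay: HIT. Cache (LRU->MRU): [lemon plum jay]
  16. access grape: MISS, evict lemon. Cache (LRU->MRU): [plum jay grape]
  17. access plum: HIT. Cache (LRU->MRU): [jay grape plum]
  18. access yak: MISS, evict jay. Cache (LRU->MRU): [grape plum yak]
  19. access jay: MISS, evict grape. Cache (LRU->MRU): [plum yak jay]
  20. access lemon: MISS, evict plum. Cache (LRU->MRU): [yak jay lemon]
  21. access plum: MISS, evict yak. Cache (LRU->MRU): [jay lemon plum]
  22. access grape: MISS, evict jay. Cache (LRU->MRU): [lemon plum grape]
  23. access lemon: HIT. Cache (LRU->MRU): [plum grape lemon]
  24. access jay: MISS, evict plum. Cache (LRU->MRU): [grape lemon jay]
  25. access jay: HIT. Cache (LRU->MRU): [grape lemon jay]
Total: 12 hits, 13 misses, 10 evictions

Answer: grape lemon jay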